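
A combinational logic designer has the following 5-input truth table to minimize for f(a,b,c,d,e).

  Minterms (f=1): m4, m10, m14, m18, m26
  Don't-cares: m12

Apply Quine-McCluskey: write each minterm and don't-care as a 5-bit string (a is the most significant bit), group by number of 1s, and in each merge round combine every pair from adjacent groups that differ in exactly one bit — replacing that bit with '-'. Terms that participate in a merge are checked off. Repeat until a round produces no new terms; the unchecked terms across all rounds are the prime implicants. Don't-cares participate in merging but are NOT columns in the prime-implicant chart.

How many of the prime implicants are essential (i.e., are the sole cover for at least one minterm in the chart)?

size-2^0 implicants → 00100(✓)  01010(✓)  01100(✓)  01110(✓)  10010(✓)  11010(✓)
size-2^1 implicants → -1010  0-100  01-10  011-0  1-010
Unchecked terms (primes): -1010, 0-100, 01-10, 011-0, 1-010
Minterm coverage:
  m4 ⊆ 0-100 [E]
  m10 ⊆ -1010,01-10
  m14 ⊆ 01-10,011-0
  m18 ⊆ 1-010 [E]
  m26 ⊆ -1010,1-010
E = {0-100, 1-010}

2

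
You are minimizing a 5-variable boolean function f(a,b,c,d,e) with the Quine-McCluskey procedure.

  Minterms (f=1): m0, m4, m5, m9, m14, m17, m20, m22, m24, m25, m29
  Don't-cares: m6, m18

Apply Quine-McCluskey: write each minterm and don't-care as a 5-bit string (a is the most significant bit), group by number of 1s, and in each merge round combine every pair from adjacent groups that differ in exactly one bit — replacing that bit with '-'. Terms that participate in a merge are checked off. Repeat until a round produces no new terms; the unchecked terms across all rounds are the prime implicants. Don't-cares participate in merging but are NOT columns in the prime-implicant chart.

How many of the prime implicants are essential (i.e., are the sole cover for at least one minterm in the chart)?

Round 0: 00000✓ 00100✓ 00101✓ 00110✓ 01001✓ 01110✓ 10001✓ 10010✓ 10100✓ 10110✓ 11000✓ 11001✓ 11101✓
Round 1: -0100✓ -0110✓ -1001 0-110 00-00 001-0✓ 0010- 1-001 10-10 101-0✓ 11-01 1100-
Round 2: -01-0
PIs = {-01-0, -1001, 0-110, 00-00, 0010-, 1-001, 10-10, 11-01, 1100-}
Coverage chart:
  m0: 00-00 ←essential
  m4: -01-0,00-00,0010-
  m5: 0010- ←essential
  m9: -1001 ←essential
  m14: 0-110 ←essential
  m17: 1-001 ←essential
  m20: -01-0 ←essential
  m22: -01-0,10-10
  m24: 1100- ←essential
  m25: -1001,1-001,11-01,1100-
  m29: 11-01 ←essential
Essential: -01-0, -1001, 0-110, 00-00, 0010-, 1-001, 11-01, 1100-

8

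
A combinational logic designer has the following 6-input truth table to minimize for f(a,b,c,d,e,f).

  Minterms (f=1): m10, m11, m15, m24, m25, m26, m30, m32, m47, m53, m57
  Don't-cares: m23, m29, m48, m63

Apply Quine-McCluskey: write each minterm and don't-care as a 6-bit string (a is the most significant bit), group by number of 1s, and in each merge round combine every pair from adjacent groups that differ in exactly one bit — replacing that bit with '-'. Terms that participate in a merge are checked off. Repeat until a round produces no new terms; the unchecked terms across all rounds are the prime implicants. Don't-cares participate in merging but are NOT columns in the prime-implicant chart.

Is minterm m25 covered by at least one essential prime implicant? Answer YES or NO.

YES

size-2^0 implicants → 001010(✓)  001011(✓)  001111(✓)  010111  011000(✓)  011001(✓)  011010(✓)  011101(✓)  011110(✓)  100000(✓)  101111(✓)  110000(✓)  110101  111001(✓)  111111(✓)
size-2^1 implicants → -01111  -11001  0-1010  001-11  00101-  011-01  011-10  0110-0  01100-  1-0000  1-1111
Unchecked terms (primes): -01111, -11001, 0-1010, 001-11, 00101-, 010111, 011-01, 011-10, 0110-0, 01100-, 1-0000, 1-1111, 110101
Minterm coverage:
  m10 ⊆ 0-1010,00101-
  m11 ⊆ 001-11,00101-
  m15 ⊆ -01111,001-11
  m24 ⊆ 0110-0,01100-
  m25 ⊆ -11001,011-01,01100-
  m26 ⊆ 0-1010,011-10,0110-0
  m30 ⊆ 011-10 [E]
  m32 ⊆ 1-0000 [E]
  m47 ⊆ -01111,1-1111
  m53 ⊆ 110101 [E]
  m57 ⊆ -11001 [E]
E = {-11001, 011-10, 1-0000, 110101}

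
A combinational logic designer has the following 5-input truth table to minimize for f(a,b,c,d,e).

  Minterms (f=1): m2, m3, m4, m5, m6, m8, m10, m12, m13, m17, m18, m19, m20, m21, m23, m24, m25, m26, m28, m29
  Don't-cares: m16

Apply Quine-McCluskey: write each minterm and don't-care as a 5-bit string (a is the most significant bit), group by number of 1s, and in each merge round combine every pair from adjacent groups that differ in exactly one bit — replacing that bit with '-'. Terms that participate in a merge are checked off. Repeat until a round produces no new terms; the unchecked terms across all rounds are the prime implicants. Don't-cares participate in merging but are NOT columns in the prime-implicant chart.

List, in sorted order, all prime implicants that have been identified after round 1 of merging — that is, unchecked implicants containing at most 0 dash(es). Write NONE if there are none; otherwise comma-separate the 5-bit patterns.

[col 0] 00010*, 00011*, 00100*, 00101*, 00110*, 01000*, 01010*, 01100*, 01101*, 10000*, 10001*, 10010*, 10011*, 10100*, 10101*, 10111*, 11000*, 11001*, 11010*, 11100*, 11101*
[col 1] -0010*, -0011*, -0100*, -0101*, -1000*, -1010*, -1100*, -1101*, 0-010*, 0-100*, 0-101*, 00-10, 0001-*, 001-0, 0010-*, 01-00*, 010-0*, 0110-*, 1-000*, 1-001*, 1-010*, 1-100*, 1-101*, 10-00*, 10-01*, 10-11*, 100-0*, 100-1*, 1000-*, 1001-*, 101-1*, 1010-*, 11-00*, 11-01*, 110-0*, 1100-*, 1110-*
[col 2] --010, --100*, --101*, -001-, -010-*, -1-00, -10-0, -110-*, 0-10-*, 1--00*, 1--01*, 1-0-0, 1-00-*, 1-10-*, 10--1, 10-0-*, 100--, 11-0-*
[col 3] --10-, 1--0-
Prime implicants: --010, --10-, -001-, -1-00, -10-0, 00-10, 001-0, 1--0-, 1-0-0, 10--1, 100--

NONE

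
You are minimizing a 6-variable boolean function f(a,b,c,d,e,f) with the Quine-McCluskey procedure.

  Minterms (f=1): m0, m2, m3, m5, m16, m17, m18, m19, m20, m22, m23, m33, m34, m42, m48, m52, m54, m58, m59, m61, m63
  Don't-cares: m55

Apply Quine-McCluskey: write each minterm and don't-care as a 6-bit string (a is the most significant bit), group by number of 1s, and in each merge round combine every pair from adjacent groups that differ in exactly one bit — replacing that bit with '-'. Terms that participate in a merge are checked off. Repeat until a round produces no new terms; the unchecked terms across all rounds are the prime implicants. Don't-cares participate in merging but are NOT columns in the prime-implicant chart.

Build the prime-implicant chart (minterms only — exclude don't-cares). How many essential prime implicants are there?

7

size-2^0 implicants → 000000(✓)  000010(✓)  000011(✓)  000101  010000(✓)  010001(✓)  010010(✓)  010011(✓)  010100(✓)  010110(✓)  010111(✓)  100001  100010(✓)  101010(✓)  110000(✓)  110100(✓)  110110(✓)  110111(✓)  111010(✓)  111011(✓)  111101(✓)  111111(✓)
size-2^1 implicants → -00010  -10000(✓)  -10100(✓)  -10110(✓)  -10111(✓)  0-0000(✓)  0-0010(✓)  0-0011(✓)  0000-0(✓)  00001-(✓)  010-00(✓)  010-10(✓)  010-11(✓)  0100-0(✓)  0100-1(✓)  01000-(✓)  01001-(✓)  0101-0(✓)  01011-(✓)  1-1010  10-010  11-111  110-00(✓)  1101-0(✓)  11011-(✓)  111-11  11101-  1111-1
size-2^2 implicants → -10-00  -101-0  -1011-  0-00-0  0-001-  010--0  010-1-  0100--
Unchecked terms (primes): -00010, -10-00, -101-0, -1011-, 0-00-0, 0-001-, 000101, 010--0, 010-1-, 0100--, 1-1010, 10-010, 100001, 11-111, 111-11, 11101-, 1111-1
Minterm coverage:
  m0 ⊆ 0-00-0 [E]
  m2 ⊆ -00010,0-00-0,0-001-
  m3 ⊆ 0-001- [E]
  m5 ⊆ 000101 [E]
  m16 ⊆ -10-00,0-00-0,010--0,0100--
  m17 ⊆ 0100-- [E]
  m18 ⊆ 0-00-0,0-001-,010--0,010-1-,0100--
  m19 ⊆ 0-001-,010-1-,0100--
  m20 ⊆ -10-00,-101-0,010--0
  m22 ⊆ -101-0,-1011-,010--0,010-1-
  m23 ⊆ -1011-,010-1-
  m33 ⊆ 100001 [E]
  m34 ⊆ -00010,10-010
  m42 ⊆ 1-1010,10-010
  m48 ⊆ -10-00 [E]
  m52 ⊆ -10-00,-101-0
  m54 ⊆ -101-0,-1011-
  m58 ⊆ 1-1010,11101-
  m59 ⊆ 111-11,11101-
  m61 ⊆ 1111-1 [E]
  m63 ⊆ 11-111,111-11,1111-1
E = {-10-00, 0-00-0, 0-001-, 000101, 0100--, 100001, 1111-1}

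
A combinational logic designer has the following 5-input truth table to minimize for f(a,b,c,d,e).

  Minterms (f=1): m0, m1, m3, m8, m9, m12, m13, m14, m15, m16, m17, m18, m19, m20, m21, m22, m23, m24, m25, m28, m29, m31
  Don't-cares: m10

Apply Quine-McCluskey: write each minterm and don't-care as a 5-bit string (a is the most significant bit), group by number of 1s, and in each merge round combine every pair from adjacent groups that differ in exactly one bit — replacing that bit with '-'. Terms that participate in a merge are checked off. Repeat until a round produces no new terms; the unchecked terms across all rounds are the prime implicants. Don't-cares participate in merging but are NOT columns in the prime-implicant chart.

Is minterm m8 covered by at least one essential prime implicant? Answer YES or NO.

YES

[col 0] 00000*, 00001*, 00011*, 01000*, 01001*, 01010*, 01100*, 01101*, 01110*, 01111*, 10000*, 10001*, 10010*, 10011*, 10100*, 10101*, 10110*, 10111*, 11000*, 11001*, 11100*, 11101*, 11111*
[col 1] -0000*, -0001*, -0011*, -1000*, -1001*, -1100*, -1101*, -1111*, 0-000*, 0-001*, 000-1*, 0000-*, 01-00*, 01-01*, 01-10*, 010-0*, 0100-*, 011-0*, 011-1*, 0110-*, 0111-*, 1-000*, 1-001*, 1-100*, 1-101*, 1-111*, 10-00*, 10-01*, 10-10*, 10-11*, 100-0*, 100-1*, 1000-*, 1001-*, 101-0*, 101-1*, 1010-*, 1011-*, 11-00*, 11-01*, 1100-*, 111-1*, 1110-*
[col 2] --000*, --001*, -00-1, -000-*, -1-00*, -1-01*, -100-*, -11-1, -110-*, 0-00-*, 01--0, 01-0-*, 011--, 1--00*, 1--01*, 1-00-*, 1-1-1, 1-10-*, 10--0*, 10--1*, 10-0-*, 10-1-*, 100--*, 101--*, 11-0-*
[col 3] --00-, -1-0-, 1--0-, 10---
Prime implicants: --00-, -00-1, -1-0-, -11-1, 01--0, 011--, 1--0-, 1-1-1, 10---
PI chart (minterm → PIs covering it):
  0 | --00-  (sole → essential)
  1 | --00-,-00-1
  3 | -00-1  (sole → essential)
  8 | --00-,-1-0-,01--0
  9 | --00-,-1-0-
  12 | -1-0-,01--0,011--
  13 | -1-0-,-11-1,011--
  14 | 01--0,011--
  15 | -11-1,011--
  16 | --00-,1--0-,10---
  17 | --00-,-00-1,1--0-,10---
  18 | 10---  (sole → essential)
  19 | -00-1,10---
  20 | 1--0-,10---
  21 | 1--0-,1-1-1,10---
  22 | 10---  (sole → essential)
  23 | 1-1-1,10---
  24 | --00-,-1-0-,1--0-
  25 | --00-,-1-0-,1--0-
  28 | -1-0-,1--0-
  29 | -1-0-,-11-1,1--0-,1-1-1
  31 | -11-1,1-1-1
Essential prime implicants: --00-, -00-1, 10---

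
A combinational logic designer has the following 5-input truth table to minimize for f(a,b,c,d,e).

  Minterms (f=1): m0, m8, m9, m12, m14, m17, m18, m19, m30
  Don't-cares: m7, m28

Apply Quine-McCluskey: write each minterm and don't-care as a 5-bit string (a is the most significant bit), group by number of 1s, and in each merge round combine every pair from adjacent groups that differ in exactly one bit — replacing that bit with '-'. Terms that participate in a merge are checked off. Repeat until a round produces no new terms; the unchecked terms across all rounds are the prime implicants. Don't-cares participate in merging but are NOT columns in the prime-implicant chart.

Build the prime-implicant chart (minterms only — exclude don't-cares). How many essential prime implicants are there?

5

size-2^0 implicants → 00000(✓)  00111  01000(✓)  01001(✓)  01100(✓)  01110(✓)  10001(✓)  10010(✓)  10011(✓)  11100(✓)  11110(✓)
size-2^1 implicants → -1100(✓)  -1110(✓)  0-000  01-00  0100-  011-0(✓)  100-1  1001-  111-0(✓)
size-2^2 implicants → -11-0
Unchecked terms (primes): -11-0, 0-000, 00111, 01-00, 0100-, 100-1, 1001-
Minterm coverage:
  m0 ⊆ 0-000 [E]
  m8 ⊆ 0-000,01-00,0100-
  m9 ⊆ 0100- [E]
  m12 ⊆ -11-0,01-00
  m14 ⊆ -11-0 [E]
  m17 ⊆ 100-1 [E]
  m18 ⊆ 1001- [E]
  m19 ⊆ 100-1,1001-
  m30 ⊆ -11-0 [E]
E = {-11-0, 0-000, 0100-, 100-1, 1001-}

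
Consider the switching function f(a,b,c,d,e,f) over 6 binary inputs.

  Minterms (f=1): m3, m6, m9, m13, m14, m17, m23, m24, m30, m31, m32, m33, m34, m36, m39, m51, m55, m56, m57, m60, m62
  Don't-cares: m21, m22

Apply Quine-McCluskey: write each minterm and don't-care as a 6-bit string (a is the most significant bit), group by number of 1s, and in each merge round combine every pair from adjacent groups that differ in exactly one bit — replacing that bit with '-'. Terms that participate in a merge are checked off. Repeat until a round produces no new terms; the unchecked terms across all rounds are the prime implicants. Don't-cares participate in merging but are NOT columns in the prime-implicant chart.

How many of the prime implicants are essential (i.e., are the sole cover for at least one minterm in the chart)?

12

Round 0: 000011 000110✓ 001001✓ 001101✓ 001110✓ 010001✓ 010101✓ 010110✓ 010111✓ 011000✓ 011110✓ 011111✓ 100000✓ 100001✓ 100010✓ 100100✓ 100111✓ 110011✓ 110111✓ 111000✓ 111001✓ 111100✓ 111110✓
Round 1: -10111 -11000 -11110 0-0110✓ 0-1110✓ 00-110✓ 001-01 01-110✓ 01-111✓ 010-01 0101-1 01011-✓ 01111-✓ 1-0111 100-00 1000-0 10000- 110-11 111-00 11100- 1111-0
Round 2: 0--110 01-11-
PIs = {-10111, -11000, -11110, 0--110, 000011, 001-01, 01-11-, 010-01, 0101-1, 1-0111, 100-00, 1000-0, 10000-, 110-11, 111-00, 11100-, 1111-0}
Coverage chart:
  m3: 000011 ←essential
  m6: 0--110 ←essential
  m9: 001-01 ←essential
  m13: 001-01 ←essential
  m14: 0--110 ←essential
  m17: 010-01 ←essential
  m23: -10111,01-11-,0101-1
  m24: -11000 ←essential
  m30: -11110,0--110,01-11-
  m31: 01-11- ←essential
  m32: 100-00,1000-0,10000-
  m33: 10000- ←essential
  m34: 1000-0 ←essential
  m36: 100-00 ←essential
  m39: 1-0111 ←essential
  m51: 110-11 ←essential
  m55: -10111,1-0111,110-11
  m56: -11000,111-00,11100-
  m57: 11100- ←essential
  m60: 111-00,1111-0
  m62: -11110,1111-0
Essential: -11000, 0--110, 000011, 001-01, 01-11-, 010-01, 1-0111, 100-00, 1000-0, 10000-, 110-11, 11100-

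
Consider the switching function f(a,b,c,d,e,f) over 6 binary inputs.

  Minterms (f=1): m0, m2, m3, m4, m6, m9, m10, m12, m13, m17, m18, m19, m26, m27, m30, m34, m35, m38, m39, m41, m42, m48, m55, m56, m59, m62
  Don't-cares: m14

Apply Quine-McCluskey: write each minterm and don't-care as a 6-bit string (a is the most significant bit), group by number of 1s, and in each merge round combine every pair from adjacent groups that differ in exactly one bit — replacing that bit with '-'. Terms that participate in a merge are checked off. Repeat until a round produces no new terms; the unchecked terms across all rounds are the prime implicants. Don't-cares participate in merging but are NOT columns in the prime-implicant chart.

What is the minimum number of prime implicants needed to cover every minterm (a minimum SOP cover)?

[col 0] 000000*, 000010*, 000011*, 000100*, 000110*, 001001*, 001010*, 001100*, 001101*, 001110*, 010001*, 010010*, 010011*, 011010*, 011011*, 011110*, 100010*, 100011*, 100110*, 100111*, 101001*, 101010*, 110000*, 110111*, 111000*, 111011*, 111110*
[col 1] -00010*, -00011*, -00110*, -01001, -01010*, -11011, -11110, 0-0010*, 0-0011*, 0-1010*, 0-1110*, 00-010*, 00-100*, 00-110*, 000-00*, 000-10*, 0000-0*, 00001-*, 0001-0*, 001-01, 001-10*, 0011-0*, 00110-, 01-010*, 01-011*, 0100-1, 01001-*, 011-10*, 01101-*, 1-0111, 10-010*, 100-10*, 100-11*, 10001-*, 10011-*, 11-000
[col 2] -0-010, -00-10, -0001-, 0--010, 0-001-, 0-1-10, 00--10, 00-1-0, 000--0, 01-01-, 100-1-
Prime implicants: -0-010, -00-10, -0001-, -01001, -11011, -11110, 0--010, 0-001-, 0-1-10, 00--10, 00-1-0, 000--0, 001-01, 00110-, 01-01-, 0100-1, 1-0111, 100-1-, 11-000
PI chart (minterm → PIs covering it):
  0 | 000--0  (sole → essential)
  2 | -0-010,-00-10,-0001-,0--010,0-001-,00--10,000--0
  3 | -0001-,0-001-
  4 | 00-1-0,000--0
  6 | -00-10,00--10,00-1-0,000--0
  9 | -01001,001-01
  10 | -0-010,0--010,0-1-10,00--10
  12 | 00-1-0,00110-
  13 | 001-01,00110-
  17 | 0100-1  (sole → essential)
  18 | 0--010,0-001-,01-01-
  19 | 0-001-,01-01-,0100-1
  26 | 0--010,0-1-10,01-01-
  27 | -11011,01-01-
  30 | -11110,0-1-10
  34 | -0-010,-00-10,-0001-,100-1-
  35 | -0001-,100-1-
  38 | -00-10,100-1-
  39 | 1-0111,100-1-
  41 | -01001  (sole → essential)
  42 | -0-010  (sole → essential)
  48 | 11-000  (sole → essential)
  55 | 1-0111  (sole → essential)
  56 | 11-000  (sole → essential)
  59 | -11011  (sole → essential)
  62 | -11110  (sole → essential)
Essential prime implicants: -0-010, -01001, -11011, -11110, 000--0, 0100-1, 1-0111, 11-000
Petrick residual → -00-10, -0001-, 0--010, 00110-
Minimum SOP uses 12 PIs: b'd'ef' + b'c'ef' + b'c'd'e + b'cd'e'f + bcd'ef + bcdef' + a'd'ef' + a'b'c'f' + a'b'cde' + a'bc'd'f + ac'def + abd'e'f'

12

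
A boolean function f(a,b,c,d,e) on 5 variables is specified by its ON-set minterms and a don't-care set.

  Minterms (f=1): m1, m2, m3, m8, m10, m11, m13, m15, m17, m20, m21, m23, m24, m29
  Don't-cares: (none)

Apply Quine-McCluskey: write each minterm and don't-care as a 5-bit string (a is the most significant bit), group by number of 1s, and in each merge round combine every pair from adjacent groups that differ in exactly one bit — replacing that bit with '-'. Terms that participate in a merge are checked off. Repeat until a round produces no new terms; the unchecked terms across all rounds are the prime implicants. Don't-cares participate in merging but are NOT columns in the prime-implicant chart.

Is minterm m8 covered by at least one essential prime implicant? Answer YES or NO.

YES

Round 0: 00001✓ 00010✓ 00011✓ 01000✓ 01010✓ 01011✓ 01101✓ 01111✓ 10001✓ 10100✓ 10101✓ 10111✓ 11000✓ 11101✓
Round 1: -0001 -1000 -1101 0-010✓ 0-011✓ 000-1 0001-✓ 01-11 010-0 0101-✓ 011-1 1-101 10-01 101-1 1010-
Round 2: 0-01-
PIs = {-0001, -1000, -1101, 0-01-, 000-1, 01-11, 010-0, 011-1, 1-101, 10-01, 101-1, 1010-}
Coverage chart:
  m1: -0001,000-1
  m2: 0-01- ←essential
  m3: 0-01-,000-1
  m8: -1000,010-0
  m10: 0-01-,010-0
  m11: 0-01-,01-11
  m13: -1101,011-1
  m15: 01-11,011-1
  m17: -0001,10-01
  m20: 1010- ←essential
  m21: 1-101,10-01,101-1,1010-
  m23: 101-1 ←essential
  m24: -1000 ←essential
  m29: -1101,1-101
Essential: -1000, 0-01-, 101-1, 1010-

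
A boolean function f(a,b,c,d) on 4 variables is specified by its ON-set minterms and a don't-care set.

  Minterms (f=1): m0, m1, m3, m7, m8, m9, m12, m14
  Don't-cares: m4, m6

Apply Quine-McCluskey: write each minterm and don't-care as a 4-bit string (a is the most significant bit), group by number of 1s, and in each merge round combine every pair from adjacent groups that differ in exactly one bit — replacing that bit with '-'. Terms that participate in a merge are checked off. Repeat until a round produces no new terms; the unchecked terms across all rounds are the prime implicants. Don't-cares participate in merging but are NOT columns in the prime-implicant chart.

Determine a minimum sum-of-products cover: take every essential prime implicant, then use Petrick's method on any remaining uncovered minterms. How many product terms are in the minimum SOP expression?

3

Round 0: 0000✓ 0001✓ 0011✓ 0100✓ 0110✓ 0111✓ 1000✓ 1001✓ 1100✓ 1110✓
Round 1: -000✓ -001✓ -100✓ -110✓ 0-00✓ 0-11 00-1 000-✓ 01-0✓ 011- 1-00✓ 100-✓ 11-0✓
Round 2: --00 -00- -1-0
PIs = {--00, -00-, -1-0, 0-11, 00-1, 011-}
Coverage chart:
  m0: --00,-00-
  m1: -00-,00-1
  m3: 0-11,00-1
  m7: 0-11,011-
  m8: --00,-00-
  m9: -00- ←essential
  m12: --00,-1-0
  m14: -1-0 ←essential
Essential: -00-, -1-0
Petrick residual → 0-11
Min cover (3 terms): b'c' + bd' + a'cd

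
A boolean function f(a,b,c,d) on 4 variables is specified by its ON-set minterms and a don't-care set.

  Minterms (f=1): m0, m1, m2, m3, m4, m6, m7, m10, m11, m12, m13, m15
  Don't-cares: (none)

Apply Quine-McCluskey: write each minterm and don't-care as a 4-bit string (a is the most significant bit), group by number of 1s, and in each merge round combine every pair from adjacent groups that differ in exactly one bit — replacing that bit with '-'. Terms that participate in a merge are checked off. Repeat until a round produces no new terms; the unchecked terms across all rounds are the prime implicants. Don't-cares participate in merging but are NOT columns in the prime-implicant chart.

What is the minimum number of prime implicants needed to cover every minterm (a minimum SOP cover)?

Round 0: 0000✓ 0001✓ 0010✓ 0011✓ 0100✓ 0110✓ 0111✓ 1010✓ 1011✓ 1100✓ 1101✓ 1111✓
Round 1: -010✓ -011✓ -100 -111✓ 0-00✓ 0-10✓ 0-11✓ 00-0✓ 00-1✓ 000-✓ 001-✓ 01-0✓ 011-✓ 1-11✓ 101-✓ 11-1 110-
Round 2: --11 -01- 0--0 0-1- 00--
PIs = {--11, -01-, -100, 0--0, 0-1-, 00--, 11-1, 110-}
Coverage chart:
  m0: 0--0,00--
  m1: 00-- ←essential
  m2: -01-,0--0,0-1-,00--
  m3: --11,-01-,0-1-,00--
  m4: -100,0--0
  m6: 0--0,0-1-
  m7: --11,0-1-
  m10: -01- ←essential
  m11: --11,-01-
  m12: -100,110-
  m13: 11-1,110-
  m15: --11,11-1
Essential: -01-, 00--
Petrick residual → --11, 0--0, 110-
Min cover (5 terms): cd + b'c + a'd' + a'b' + abc'

5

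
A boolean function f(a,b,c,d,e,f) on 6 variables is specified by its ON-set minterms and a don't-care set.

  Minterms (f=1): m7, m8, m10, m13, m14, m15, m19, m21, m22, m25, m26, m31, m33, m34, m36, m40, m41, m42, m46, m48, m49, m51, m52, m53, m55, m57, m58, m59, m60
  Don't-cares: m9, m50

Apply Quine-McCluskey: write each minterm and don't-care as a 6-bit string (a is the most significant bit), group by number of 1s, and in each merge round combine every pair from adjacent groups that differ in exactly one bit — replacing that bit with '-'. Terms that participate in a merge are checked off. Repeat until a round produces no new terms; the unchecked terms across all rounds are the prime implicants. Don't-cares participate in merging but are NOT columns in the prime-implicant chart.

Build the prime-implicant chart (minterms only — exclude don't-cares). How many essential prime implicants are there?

Round 0: 000111✓ 001000✓ 001001✓ 001010✓ 001101✓ 001110✓ 001111✓ 010011✓ 010101✓ 010110 011001✓ 011010✓ 011111✓ 100001✓ 100010✓ 100100✓ 101000✓ 101001✓ 101010✓ 101110✓ 110000✓ 110001✓ 110010✓ 110011✓ 110100✓ 110101✓ 110111✓ 111001✓ 111010✓ 111011✓ 111100✓
Round 1: -01000✓ -01001✓ -01010✓ -01110✓ -10011 -10101 -11001✓ -11010✓ 0-1001✓ 0-1010✓ 0-1111 00-111 001-01 001-10✓ 0010-0✓ 00100-✓ 0011-1 00111- 1-0001✓ 1-0010✓ 1-0100 1-1001✓ 1-1010✓ 10-001✓ 10-010✓ 101-10✓ 1010-0✓ 10100-✓ 11-001✓ 11-010✓ 11-011✓ 11-100 110-00✓ 110-01✓ 110-11✓ 1100-0✓ 1100-1✓ 11000-✓ 11001-✓ 1101-1✓ 11010-✓ 1110-1✓ 11101-✓
Round 2: --1001 --1010 -01-10 -010-0 -0100- 1--001 1--010 11-0-1 11-01- 110--1 110-0- 1100--
PIs = {--1001, --1010, -01-10, -010-0, -0100-, -10011, -10101, 0-1111, 00-111, 001-01, 0011-1, 00111-, 010110, 1--001, 1--010, 1-0100, 11-0-1, 11-01-, 11-100, 110--1, 110-0-, 1100--}
Coverage chart:
  m7: 00-111 ←essential
  m8: -010-0,-0100-
  m10: --1010,-01-10,-010-0
  m13: 001-01,0011-1
  m14: -01-10,00111-
  m15: 0-1111,00-111,0011-1,00111-
  m19: -10011 ←essential
  m21: -10101 ←essential
  m22: 010110 ←essential
  m25: --1001 ←essential
  m26: --1010 ←essential
  m31: 0-1111 ←essential
  m33: 1--001 ←essential
  m34: 1--010 ←essential
  m36: 1-0100 ←essential
  m40: -010-0,-0100-
  m41: --1001,-0100-,1--001
  m42: --1010,-01-10,-010-0,1--010
  m46: -01-10 ←essential
  m48: 110-0-,1100--
  m49: 1--001,11-0-1,110--1,110-0-,1100--
  m51: -10011,11-0-1,11-01-,110--1,1100--
  m52: 1-0100,11-100,110-0-
  m53: -10101,110--1,110-0-
  m55: 110--1 ←essential
  m57: --1001,1--001,11-0-1
  m58: --1010,1--010,11-01-
  m59: 11-0-1,11-01-
  m60: 11-100 ←essential
Essential: --1001, --1010, -01-10, -10011, -10101, 0-1111, 00-111, 010110, 1--001, 1--010, 1-0100, 11-100, 110--1

13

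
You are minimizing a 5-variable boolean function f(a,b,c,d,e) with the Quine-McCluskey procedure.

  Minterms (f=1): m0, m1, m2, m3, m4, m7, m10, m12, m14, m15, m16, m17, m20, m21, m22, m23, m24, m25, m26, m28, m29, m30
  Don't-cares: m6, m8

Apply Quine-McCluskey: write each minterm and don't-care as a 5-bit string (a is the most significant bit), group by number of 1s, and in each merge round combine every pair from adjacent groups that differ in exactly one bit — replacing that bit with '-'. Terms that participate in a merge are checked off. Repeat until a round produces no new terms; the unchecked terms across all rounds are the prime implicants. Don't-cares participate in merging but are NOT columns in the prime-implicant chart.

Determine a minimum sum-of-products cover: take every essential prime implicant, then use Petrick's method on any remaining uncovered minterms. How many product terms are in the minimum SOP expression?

6

size-2^0 implicants → 00000(✓)  00001(✓)  00010(✓)  00011(✓)  00100(✓)  00110(✓)  00111(✓)  01000(✓)  01010(✓)  01100(✓)  01110(✓)  01111(✓)  10000(✓)  10001(✓)  10100(✓)  10101(✓)  10110(✓)  10111(✓)  11000(✓)  11001(✓)  11010(✓)  11100(✓)  11101(✓)  11110(✓)
size-2^1 implicants → -0000(✓)  -0001(✓)  -0100(✓)  -0110(✓)  -0111(✓)  -1000(✓)  -1010(✓)  -1100(✓)  -1110(✓)  0-000(✓)  0-010(✓)  0-100(✓)  0-110(✓)  0-111(✓)  00-00(✓)  00-10(✓)  00-11(✓)  000-0(✓)  000-1(✓)  0000-(✓)  0001-(✓)  001-0(✓)  0011-(✓)  01-00(✓)  01-10(✓)  010-0(✓)  011-0(✓)  0111-(✓)  1-000(✓)  1-001(✓)  1-100(✓)  1-101(✓)  1-110(✓)  10-00(✓)  10-01(✓)  1000-(✓)  101-0(✓)  101-1(✓)  1010-(✓)  1011-(✓)  11-00(✓)  11-01(✓)  11-10(✓)  110-0(✓)  1100-(✓)  111-0(✓)  1110-(✓)
size-2^2 implicants → --000(✓)  --100(✓)  --110(✓)  -0-00(✓)  -000-  -01-0(✓)  -011-  -1-00(✓)  -1-10(✓)  -10-0(✓)  -11-0(✓)  0--00(✓)  0--10(✓)  0-0-0(✓)  0-1-0(✓)  0-11-  00--0(✓)  00-1-  000--  01--0(✓)  1--00(✓)  1--01(✓)  1-00-(✓)  1-1-0(✓)  1-10-(✓)  10-0-(✓)  101--  11--0(✓)  11-0-(✓)
size-2^3 implicants → ---00  --1-0  -1--0  0---0  1--0-
Unchecked terms (primes): ---00, --1-0, -000-, -011-, -1--0, 0---0, 0-11-, 00-1-, 000--, 1--0-, 101--
Minterm coverage:
  m0 ⊆ ---00,-000-,0---0,000--
  m1 ⊆ -000-,000--
  m2 ⊆ 0---0,00-1-,000--
  m3 ⊆ 00-1-,000--
  m4 ⊆ ---00,--1-0,0---0
  m7 ⊆ -011-,0-11-,00-1-
  m10 ⊆ -1--0,0---0
  m12 ⊆ ---00,--1-0,-1--0,0---0
  m14 ⊆ --1-0,-1--0,0---0,0-11-
  m15 ⊆ 0-11- [E]
  m16 ⊆ ---00,-000-,1--0-
  m17 ⊆ -000-,1--0-
  m20 ⊆ ---00,--1-0,1--0-,101--
  m21 ⊆ 1--0-,101--
  m22 ⊆ --1-0,-011-,101--
  m23 ⊆ -011-,101--
  m24 ⊆ ---00,-1--0,1--0-
  m25 ⊆ 1--0- [E]
  m26 ⊆ -1--0 [E]
  m28 ⊆ ---00,--1-0,-1--0,1--0-
  m29 ⊆ 1--0- [E]
  m30 ⊆ --1-0,-1--0
E = {-1--0, 0-11-, 1--0-}
Petrick residual → ---00, -011-, 000--
Cover = d'e' + b'cd + be' + a'cd + a'b'c' + ad'  |cover|=6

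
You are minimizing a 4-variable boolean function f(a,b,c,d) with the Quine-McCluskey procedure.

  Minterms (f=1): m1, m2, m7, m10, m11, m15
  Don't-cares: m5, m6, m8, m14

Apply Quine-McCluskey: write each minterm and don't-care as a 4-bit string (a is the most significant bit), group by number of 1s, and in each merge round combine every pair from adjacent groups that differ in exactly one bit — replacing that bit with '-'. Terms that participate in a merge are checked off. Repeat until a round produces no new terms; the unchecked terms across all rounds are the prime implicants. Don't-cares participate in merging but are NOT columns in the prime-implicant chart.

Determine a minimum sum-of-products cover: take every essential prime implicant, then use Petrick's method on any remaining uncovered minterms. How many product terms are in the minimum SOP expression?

Round 0: 0001✓ 0010✓ 0101✓ 0110✓ 0111✓ 1000✓ 1010✓ 1011✓ 1110✓ 1111✓
Round 1: -010✓ -110✓ -111✓ 0-01 0-10✓ 01-1 011-✓ 1-10✓ 1-11✓ 10-0 101-✓ 111-✓
Round 2: --10 -11- 1-1-
PIs = {--10, -11-, 0-01, 01-1, 1-1-, 10-0}
Coverage chart:
  m1: 0-01 ←essential
  m2: --10 ←essential
  m7: -11-,01-1
  m10: --10,1-1-,10-0
  m11: 1-1- ←essential
  m15: -11-,1-1-
Essential: --10, 0-01, 1-1-
Petrick residual → -11-
Min cover (4 terms): cd' + bc + a'c'd + ac

4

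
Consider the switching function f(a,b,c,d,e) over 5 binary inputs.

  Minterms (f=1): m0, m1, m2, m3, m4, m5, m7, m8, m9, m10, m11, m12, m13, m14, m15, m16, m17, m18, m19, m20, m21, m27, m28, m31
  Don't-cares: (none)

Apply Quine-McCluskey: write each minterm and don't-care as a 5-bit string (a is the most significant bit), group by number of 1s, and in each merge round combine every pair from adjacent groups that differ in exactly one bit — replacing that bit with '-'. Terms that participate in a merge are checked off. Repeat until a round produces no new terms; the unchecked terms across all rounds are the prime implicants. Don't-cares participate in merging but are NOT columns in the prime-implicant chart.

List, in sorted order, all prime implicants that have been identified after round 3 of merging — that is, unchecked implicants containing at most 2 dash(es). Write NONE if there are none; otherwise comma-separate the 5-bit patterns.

size-2^0 implicants → 00000(✓)  00001(✓)  00010(✓)  00011(✓)  00100(✓)  00101(✓)  00111(✓)  01000(✓)  01001(✓)  01010(✓)  01011(✓)  01100(✓)  01101(✓)  01110(✓)  01111(✓)  10000(✓)  10001(✓)  10010(✓)  10011(✓)  10100(✓)  10101(✓)  11011(✓)  11100(✓)  11111(✓)
size-2^1 implicants → -0000(✓)  -0001(✓)  -0010(✓)  -0011(✓)  -0100(✓)  -0101(✓)  -1011(✓)  -1100(✓)  -1111(✓)  0-000(✓)  0-001(✓)  0-010(✓)  0-011(✓)  0-100(✓)  0-101(✓)  0-111(✓)  00-00(✓)  00-01(✓)  00-11(✓)  000-0(✓)  000-1(✓)  0000-(✓)  0001-(✓)  001-1(✓)  0010-(✓)  01-00(✓)  01-01(✓)  01-10(✓)  01-11(✓)  010-0(✓)  010-1(✓)  0100-(✓)  0101-(✓)  011-0(✓)  011-1(✓)  0110-(✓)  0111-(✓)  1-011(✓)  1-100(✓)  10-00(✓)  10-01(✓)  100-0(✓)  100-1(✓)  1000-(✓)  1001-(✓)  1010-(✓)  11-11(✓)
size-2^2 implicants → --011  --100  -0-00(✓)  -0-01(✓)  -00-0(✓)  -00-1(✓)  -000-(✓)  -001-(✓)  -010-(✓)  -1-11  0--00(✓)  0--01(✓)  0--11(✓)  0-0-0(✓)  0-0-1(✓)  0-00-(✓)  0-01-(✓)  0-1-1(✓)  0-10-(✓)  00--1(✓)  00-0-(✓)  000--(✓)  01--0(✓)  01--1(✓)  01-0-(✓)  01-1-(✓)  010--(✓)  011--(✓)  10-0-(✓)  100--(✓)
size-2^3 implicants → -0-0-  -00--  0---1  0--0-  0-0--  01---
Unchecked terms (primes): --011, --100, -0-0-, -00--, -1-11, 0---1, 0--0-, 0-0--, 01---

--011, --100, -1-11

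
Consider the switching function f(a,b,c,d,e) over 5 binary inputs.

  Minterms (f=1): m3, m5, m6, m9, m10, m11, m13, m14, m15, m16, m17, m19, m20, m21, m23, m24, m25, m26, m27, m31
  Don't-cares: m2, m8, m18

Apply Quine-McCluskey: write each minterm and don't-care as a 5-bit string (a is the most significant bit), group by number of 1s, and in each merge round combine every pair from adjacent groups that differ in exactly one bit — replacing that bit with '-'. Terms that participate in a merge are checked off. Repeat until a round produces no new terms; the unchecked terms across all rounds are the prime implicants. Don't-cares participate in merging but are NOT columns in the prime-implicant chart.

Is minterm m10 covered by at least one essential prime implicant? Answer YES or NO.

YES

size-2^0 implicants → 00010(✓)  00011(✓)  00101(✓)  00110(✓)  01000(✓)  01001(✓)  01010(✓)  01011(✓)  01101(✓)  01110(✓)  01111(✓)  10000(✓)  10001(✓)  10010(✓)  10011(✓)  10100(✓)  10101(✓)  10111(✓)  11000(✓)  11001(✓)  11010(✓)  11011(✓)  11111(✓)
size-2^1 implicants → -0010(✓)  -0011(✓)  -0101  -1000(✓)  -1001(✓)  -1010(✓)  -1011(✓)  -1111(✓)  0-010(✓)  0-011(✓)  0-101  0-110(✓)  00-10(✓)  0001-(✓)  01-01(✓)  01-10(✓)  01-11(✓)  010-0(✓)  010-1(✓)  0100-(✓)  0101-(✓)  011-1(✓)  0111-(✓)  1-000(✓)  1-001(✓)  1-010(✓)  1-011(✓)  1-111(✓)  10-00(✓)  10-01(✓)  10-11(✓)  100-0(✓)  100-1(✓)  1000-(✓)  1001-(✓)  101-1(✓)  1010-(✓)  11-11(✓)  110-0(✓)  110-1(✓)  1100-(✓)  1101-(✓)
size-2^2 implicants → --010(✓)  --011(✓)  -001-(✓)  -1-11  -10-0(✓)  -10-1(✓)  -100-(✓)  -101-(✓)  0--10  0-01-(✓)  01--1  01-1-  010--(✓)  1--11  1-0-0(✓)  1-0-1(✓)  1-00-(✓)  1-01-(✓)  10--1  10-0-  100--(✓)  110--(✓)
size-2^3 implicants → --01-  -10--  1-0--
Unchecked terms (primes): --01-, -0101, -1-11, -10--, 0--10, 0-101, 01--1, 01-1-, 1--11, 1-0--, 10--1, 10-0-
Minterm coverage:
  m3 ⊆ --01- [E]
  m5 ⊆ -0101,0-101
  m6 ⊆ 0--10 [E]
  m9 ⊆ -10--,01--1
  m10 ⊆ --01-,-10--,0--10,01-1-
  m11 ⊆ --01-,-1-11,-10--,01--1,01-1-
  m13 ⊆ 0-101,01--1
  m14 ⊆ 0--10,01-1-
  m15 ⊆ -1-11,01--1,01-1-
  m16 ⊆ 1-0--,10-0-
  m17 ⊆ 1-0--,10--1,10-0-
  m19 ⊆ --01-,1--11,1-0--,10--1
  m20 ⊆ 10-0- [E]
  m21 ⊆ -0101,10--1,10-0-
  m23 ⊆ 1--11,10--1
  m24 ⊆ -10--,1-0--
  m25 ⊆ -10--,1-0--
  m26 ⊆ --01-,-10--,1-0--
  m27 ⊆ --01-,-1-11,-10--,1--11,1-0--
  m31 ⊆ -1-11,1--11
E = {--01-, 0--10, 10-0-}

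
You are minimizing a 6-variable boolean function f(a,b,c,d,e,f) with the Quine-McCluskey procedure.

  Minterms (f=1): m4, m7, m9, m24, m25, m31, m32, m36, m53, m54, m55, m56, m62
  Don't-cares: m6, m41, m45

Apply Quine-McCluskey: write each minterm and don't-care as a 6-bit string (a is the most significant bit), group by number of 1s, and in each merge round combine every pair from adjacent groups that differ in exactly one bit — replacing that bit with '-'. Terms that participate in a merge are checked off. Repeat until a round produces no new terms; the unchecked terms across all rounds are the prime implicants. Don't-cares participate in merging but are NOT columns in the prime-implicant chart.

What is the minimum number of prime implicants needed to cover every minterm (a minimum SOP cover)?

size-2^0 implicants → 000100(✓)  000110(✓)  000111(✓)  001001(✓)  011000(✓)  011001(✓)  011111  100000(✓)  100100(✓)  101001(✓)  101101(✓)  110101(✓)  110110(✓)  110111(✓)  111000(✓)  111110(✓)
size-2^1 implicants → -00100  -01001  -11000  0-1001  0001-0  00011-  01100-  100-00  101-01  11-110  1101-1  11011-
Unchecked terms (primes): -00100, -01001, -11000, 0-1001, 0001-0, 00011-, 01100-, 011111, 100-00, 101-01, 11-110, 1101-1, 11011-
Minterm coverage:
  m4 ⊆ -00100,0001-0
  m7 ⊆ 00011- [E]
  m9 ⊆ -01001,0-1001
  m24 ⊆ -11000,01100-
  m25 ⊆ 0-1001,01100-
  m31 ⊆ 011111 [E]
  m32 ⊆ 100-00 [E]
  m36 ⊆ -00100,100-00
  m53 ⊆ 1101-1 [E]
  m54 ⊆ 11-110,11011-
  m55 ⊆ 1101-1,11011-
  m56 ⊆ -11000 [E]
  m62 ⊆ 11-110 [E]
E = {-11000, 00011-, 011111, 100-00, 11-110, 1101-1}
Petrick residual → -00100, 0-1001
Cover = b'c'de'f' + bcd'e'f' + a'cd'e'f + a'b'c'de + a'bcdef + ab'c'e'f' + abdef' + abc'df  |cover|=8

8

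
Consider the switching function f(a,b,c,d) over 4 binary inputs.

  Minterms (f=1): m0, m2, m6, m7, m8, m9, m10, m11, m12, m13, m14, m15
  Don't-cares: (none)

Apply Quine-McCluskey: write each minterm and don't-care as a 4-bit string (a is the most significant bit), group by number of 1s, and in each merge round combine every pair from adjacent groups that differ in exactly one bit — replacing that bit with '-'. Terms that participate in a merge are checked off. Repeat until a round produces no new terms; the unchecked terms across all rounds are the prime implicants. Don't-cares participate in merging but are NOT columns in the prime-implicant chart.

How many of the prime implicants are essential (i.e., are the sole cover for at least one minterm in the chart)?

[col 0] 0000*, 0010*, 0110*, 0111*, 1000*, 1001*, 1010*, 1011*, 1100*, 1101*, 1110*, 1111*
[col 1] -000*, -010*, -110*, -111*, 0-10*, 00-0*, 011-*, 1-00*, 1-01*, 1-10*, 1-11*, 10-0*, 10-1*, 100-*, 101-*, 11-0*, 11-1*, 110-*, 111-*
[col 2] --10, -0-0, -11-, 1--0*, 1--1*, 1-0-*, 1-1-*, 10--*, 11--*
[col 3] 1---
Prime implicants: --10, -0-0, -11-, 1---
PI chart (minterm → PIs covering it):
  0 | -0-0  (sole → essential)
  2 | --10,-0-0
  6 | --10,-11-
  7 | -11-  (sole → essential)
  8 | -0-0,1---
  9 | 1---  (sole → essential)
  10 | --10,-0-0,1---
  11 | 1---  (sole → essential)
  12 | 1---  (sole → essential)
  13 | 1---  (sole → essential)
  14 | --10,-11-,1---
  15 | -11-,1---
Essential prime implicants: -0-0, -11-, 1---

3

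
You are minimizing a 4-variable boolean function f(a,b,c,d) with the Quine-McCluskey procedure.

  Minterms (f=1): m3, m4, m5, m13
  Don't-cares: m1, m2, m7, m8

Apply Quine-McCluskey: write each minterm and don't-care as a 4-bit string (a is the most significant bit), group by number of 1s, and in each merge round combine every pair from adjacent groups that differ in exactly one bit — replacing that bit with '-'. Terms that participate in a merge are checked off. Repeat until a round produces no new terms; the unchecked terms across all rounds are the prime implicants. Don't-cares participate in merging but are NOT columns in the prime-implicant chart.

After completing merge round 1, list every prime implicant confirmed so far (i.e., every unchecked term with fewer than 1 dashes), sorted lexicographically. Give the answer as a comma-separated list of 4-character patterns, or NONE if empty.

Round 0: 0001✓ 0010✓ 0011✓ 0100✓ 0101✓ 0111✓ 1000 1101✓
Round 1: -101 0-01✓ 0-11✓ 00-1✓ 001- 01-1✓ 010-
Round 2: 0--1
PIs = {-101, 0--1, 001-, 010-, 1000}

1000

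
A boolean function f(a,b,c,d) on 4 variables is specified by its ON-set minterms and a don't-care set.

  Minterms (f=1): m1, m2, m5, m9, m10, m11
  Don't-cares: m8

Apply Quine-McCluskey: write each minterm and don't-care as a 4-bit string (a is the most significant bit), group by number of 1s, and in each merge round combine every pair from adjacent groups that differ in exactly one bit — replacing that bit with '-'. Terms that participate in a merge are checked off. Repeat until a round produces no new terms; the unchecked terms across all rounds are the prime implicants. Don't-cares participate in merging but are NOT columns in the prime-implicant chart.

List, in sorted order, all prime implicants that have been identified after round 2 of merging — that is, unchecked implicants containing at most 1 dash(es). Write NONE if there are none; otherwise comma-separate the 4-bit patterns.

-001, -010, 0-01

[col 0] 0001*, 0010*, 0101*, 1000*, 1001*, 1010*, 1011*
[col 1] -001, -010, 0-01, 10-0*, 10-1*, 100-*, 101-*
[col 2] 10--
Prime implicants: -001, -010, 0-01, 10--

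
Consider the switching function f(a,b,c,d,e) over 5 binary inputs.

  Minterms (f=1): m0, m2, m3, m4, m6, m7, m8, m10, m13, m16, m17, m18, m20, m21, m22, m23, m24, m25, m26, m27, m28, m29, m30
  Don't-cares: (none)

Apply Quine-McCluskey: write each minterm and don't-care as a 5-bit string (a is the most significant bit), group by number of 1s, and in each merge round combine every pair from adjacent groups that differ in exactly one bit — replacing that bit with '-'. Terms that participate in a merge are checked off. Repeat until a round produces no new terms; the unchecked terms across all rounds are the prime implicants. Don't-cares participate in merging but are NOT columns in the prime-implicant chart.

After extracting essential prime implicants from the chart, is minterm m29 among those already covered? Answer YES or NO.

size-2^0 implicants → 00000(✓)  00010(✓)  00011(✓)  00100(✓)  00110(✓)  00111(✓)  01000(✓)  01010(✓)  01101(✓)  10000(✓)  10001(✓)  10010(✓)  10100(✓)  10101(✓)  10110(✓)  10111(✓)  11000(✓)  11001(✓)  11010(✓)  11011(✓)  11100(✓)  11101(✓)  11110(✓)
size-2^1 implicants → -0000(✓)  -0010(✓)  -0100(✓)  -0110(✓)  -0111(✓)  -1000(✓)  -1010(✓)  -1101  0-000(✓)  0-010(✓)  00-00(✓)  00-10(✓)  00-11(✓)  000-0(✓)  0001-(✓)  001-0(✓)  0011-(✓)  010-0(✓)  1-000(✓)  1-001(✓)  1-010(✓)  1-100(✓)  1-101(✓)  1-110(✓)  10-00(✓)  10-01(✓)  10-10(✓)  100-0(✓)  1000-(✓)  101-0(✓)  101-1(✓)  1010-(✓)  1011-(✓)  11-00(✓)  11-01(✓)  11-10(✓)  110-0(✓)  110-1(✓)  1100-(✓)  1101-(✓)  111-0(✓)  1110-(✓)
size-2^2 implicants → --000(✓)  --010(✓)  -0-00(✓)  -0-10(✓)  -00-0(✓)  -01-0(✓)  -011-  -10-0(✓)  0-0-0(✓)  00--0(✓)  00-1-  1--00(✓)  1--01(✓)  1--10(✓)  1-0-0(✓)  1-00-(✓)  1-1-0(✓)  1-10-(✓)  10--0(✓)  10-0-(✓)  101--  11--0(✓)  11-0-(✓)  110--
size-2^3 implicants → --0-0  -0--0  1---0  1--0-
Unchecked terms (primes): --0-0, -0--0, -011-, -1101, 00-1-, 1---0, 1--0-, 101--, 110--
Minterm coverage:
  m0 ⊆ --0-0,-0--0
  m2 ⊆ --0-0,-0--0,00-1-
  m3 ⊆ 00-1- [E]
  m4 ⊆ -0--0 [E]
  m6 ⊆ -0--0,-011-,00-1-
  m7 ⊆ -011-,00-1-
  m8 ⊆ --0-0 [E]
  m10 ⊆ --0-0 [E]
  m13 ⊆ -1101 [E]
  m16 ⊆ --0-0,-0--0,1---0,1--0-
  m17 ⊆ 1--0- [E]
  m18 ⊆ --0-0,-0--0,1---0
  m20 ⊆ -0--0,1---0,1--0-,101--
  m21 ⊆ 1--0-,101--
  m22 ⊆ -0--0,-011-,1---0,101--
  m23 ⊆ -011-,101--
  m24 ⊆ --0-0,1---0,1--0-,110--
  m25 ⊆ 1--0-,110--
  m26 ⊆ --0-0,1---0,110--
  m27 ⊆ 110-- [E]
  m28 ⊆ 1---0,1--0-
  m29 ⊆ -1101,1--0-
  m30 ⊆ 1---0 [E]
E = {--0-0, -0--0, -1101, 00-1-, 1---0, 1--0-, 110--}

YES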